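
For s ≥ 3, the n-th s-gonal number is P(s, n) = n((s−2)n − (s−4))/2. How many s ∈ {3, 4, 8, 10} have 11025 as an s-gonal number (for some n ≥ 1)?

s = 3: P(3, 147) = 10878 and P(3, 148) = 11026; 11025 is not s-gonal.
s = 4: P(4, 105) = 11025. ✓
s = 8: P(8, 60) = 10680 and P(8, 61) = 11041; 11025 is not s-gonal.
s = 10: P(10, 52) = 10660 and P(10, 53) = 11077; 11025 is not s-gonal.
Hits: s ∈ {4} → 1.

1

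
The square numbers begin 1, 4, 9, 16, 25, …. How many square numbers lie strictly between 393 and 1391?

18

The n-th square number is n².
Smallest index with value > 393: n = 20 (giving 400).
Largest index with value < 1391: n = 37 (giving 1369).
Indices 20 through 37: 18 terms.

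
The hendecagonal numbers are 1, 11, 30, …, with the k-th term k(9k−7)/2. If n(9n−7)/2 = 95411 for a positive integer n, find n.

Set n(9n−7)/2 = 95411, giving 9n² − 7n − 190822 = 0.
The discriminant is 49 + 72·95411 = 6869641, and √6869641 = 2621.
So n = (7 + 2621) / 18 = 2628/18 = 146.

146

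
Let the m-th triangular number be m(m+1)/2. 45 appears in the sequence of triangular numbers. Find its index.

9

Set n(n+1)/2 = 45, giving n² + n − 90 = 0.
The discriminant is 1 + 8·45 = 361, and √361 = 19.
So n = (-1 + 19) / 2 = 18/2 = 9.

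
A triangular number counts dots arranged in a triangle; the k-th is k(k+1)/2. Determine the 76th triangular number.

76·77/2 = 5852/2 = 2926.

2926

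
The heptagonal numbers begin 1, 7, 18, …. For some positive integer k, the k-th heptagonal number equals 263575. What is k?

325

Set n(5n−3)/2 = 263575, giving 5n² − 3n − 527150 = 0.
So n = (3 + 3247) / 10 = 3250/10 = 325.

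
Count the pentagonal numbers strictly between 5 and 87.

5

The n-th pentagonal number is n(3n−1)/2.
Smallest index with value > 5: n = 3 (giving 12).
Largest index with value < 87: n = 7 (giving 70).
Indices 3 through 7: 5 terms.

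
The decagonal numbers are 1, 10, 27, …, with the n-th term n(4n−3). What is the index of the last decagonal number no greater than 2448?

25

Solve n(4n−3) ≤ 2448 for integer n.
n = 25 gives 2425 ≤ 2448, while n = 26 gives 2626 > 2448; so the answer is index 25.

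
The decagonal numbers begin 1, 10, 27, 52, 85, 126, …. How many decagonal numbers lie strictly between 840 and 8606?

The n-th decagonal number is n(4n−3).
Smallest index with value > 840: n = 15 (giving 855).
Largest index with value < 8606: n = 46 (giving 8326).
Indices 15 through 46: 32 terms.

32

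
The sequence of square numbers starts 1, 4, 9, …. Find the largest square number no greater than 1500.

1444

Solve n² ≤ 1500 for integer n.
n = 38 gives 1444 ≤ 1500, while n = 39 gives 1521 > 1500; so the answer is 1444.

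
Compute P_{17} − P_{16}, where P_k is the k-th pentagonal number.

Consecutive pentagonal numbers differ by 3n − 2: here 3·17 − 2 = 49.

49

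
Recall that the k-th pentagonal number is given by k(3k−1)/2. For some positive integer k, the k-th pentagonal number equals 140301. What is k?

306

Set n(3n−1)/2 = 140301, giving 3n² − n − 280602 = 0.
The discriminant is 1 + 24·140301 = 3367225, and √3367225 = 1835.
So n = (1 + 1835) / 6 = 1836/6 = 306.
Check: 306·(3·306 − 1)/2 = 140301. ✓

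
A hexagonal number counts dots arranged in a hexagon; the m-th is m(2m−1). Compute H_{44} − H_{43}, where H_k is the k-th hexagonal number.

Consecutive hexagonal numbers differ by 4n − 3: here 4·44 − 3 = 173.

173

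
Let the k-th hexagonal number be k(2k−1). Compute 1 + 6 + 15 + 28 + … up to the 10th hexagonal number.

715

Σ i(2i−1) = 2Σi² − Σi over i = 1..10.
Σi = 55 and Σi² = 385.
2·385 − 1·55 = 715.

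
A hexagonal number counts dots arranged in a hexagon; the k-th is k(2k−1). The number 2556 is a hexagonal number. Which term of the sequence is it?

Set n(2n−1) = 2556, giving 2n² − n − 2556 = 0.
The discriminant is 1 + 8·2556 = 20449, and √20449 = 143.
So n = (1 + 143) / 4 = 144/4 = 36.

36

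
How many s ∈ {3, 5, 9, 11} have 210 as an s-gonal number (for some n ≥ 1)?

s = 3: P(3, 20) = 210. ✓
s = 5: P(5, 12) = 210. ✓
s = 9: P(9, 8) = 204 and P(9, 9) = 261; 210 is not s-gonal.
s = 11: P(11, 7) = 196 and P(11, 8) = 260; 210 is not s-gonal.
Hits: s ∈ {3, 5} → 2.

2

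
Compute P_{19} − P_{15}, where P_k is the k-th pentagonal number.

202

19·(3·19 − 1)/2 = 532 and 15·(3·15 − 1)/2 = 330.
Difference: 532 − 330 = 202.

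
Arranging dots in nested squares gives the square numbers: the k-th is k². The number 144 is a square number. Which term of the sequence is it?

We need n² = 144, so n = √144 = 12.
Check: 12² = 144. ✓

12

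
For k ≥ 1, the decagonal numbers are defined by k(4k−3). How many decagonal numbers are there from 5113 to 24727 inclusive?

The n-th decagonal number is n(4n−3).
Smallest index with value ≥ 5113: n = 37 (giving 5365).
Largest index with value ≤ 24727: n = 79 (giving 24727).
Indices 37 through 79: 43 terms.

43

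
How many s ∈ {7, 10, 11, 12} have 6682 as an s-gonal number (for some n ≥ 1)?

1

s = 7: P(7, 52) = 6682. ✓
s = 10: P(10, 41) = 6601 and P(10, 42) = 6930; 6682 is not s-gonal.
s = 11: P(11, 38) = 6365 and P(11, 39) = 6708; 6682 is not s-gonal.
s = 12: P(12, 36) = 6336 and P(12, 37) = 6697; 6682 is not s-gonal.
Hits: s ∈ {7} → 1.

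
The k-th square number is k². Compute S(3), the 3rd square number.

The 3rd square number is n² with n = 3.
3² = 9.

9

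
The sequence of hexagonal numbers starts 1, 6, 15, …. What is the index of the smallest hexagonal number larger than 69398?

Solve n(2n−1) > 69398 for integer n.
The largest n with value ≤ 69398 is 186 (since 69006 ≤ 69398 < 69751), so the first above is n = 187, value 69751.

187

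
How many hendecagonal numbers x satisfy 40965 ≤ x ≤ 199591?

115

The n-th hendecagonal number is n(9n−7)/2.
Smallest index with value ≥ 40965: n = 96 (giving 41136).
Largest index with value ≤ 199591: n = 210 (giving 197715).
Indices 96 through 210: 115 terms.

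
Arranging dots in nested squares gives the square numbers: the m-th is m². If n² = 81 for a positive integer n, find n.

We need n² = 81, so n = √81 = 9.

9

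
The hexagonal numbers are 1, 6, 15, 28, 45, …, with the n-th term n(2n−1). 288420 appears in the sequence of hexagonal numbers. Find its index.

Set n(2n−1) = 288420, giving 2n² − n − 288420 = 0.
The discriminant is 1 + 8·288420 = 2307361, and √2307361 = 1519.
So n = (1 + 1519) / 4 = 1520/4 = 380.
Check: 380·(2·380 − 1) = 288420. ✓

380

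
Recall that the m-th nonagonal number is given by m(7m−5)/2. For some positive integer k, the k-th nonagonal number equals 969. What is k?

17

Set n(7n−5)/2 = 969, giving 7n² − 5n − 1938 = 0.
So n = (5 + 233) / 14 = 238/14 = 17.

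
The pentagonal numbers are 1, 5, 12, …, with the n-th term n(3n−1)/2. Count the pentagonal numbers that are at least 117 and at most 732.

14

The n-th pentagonal number is n(3n−1)/2.
Smallest index with value ≥ 117: n = 9 (giving 117).
Largest index with value ≤ 732: n = 22 (giving 715).
Indices 9 through 22: 14 terms.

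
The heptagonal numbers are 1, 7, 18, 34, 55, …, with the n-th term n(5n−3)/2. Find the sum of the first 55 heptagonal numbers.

140140

Σ i(5i−3)/2 = (5Σi² − 3Σi) / 2 over i = 1..55.
Σi = 1540 and Σi² = 56980.
(5·56980 − 3·1540) / 2 = 280280/2 = 140140.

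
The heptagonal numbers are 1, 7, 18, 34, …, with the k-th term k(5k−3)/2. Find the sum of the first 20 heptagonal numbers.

6860

Σ i(5i−3)/2 = (5Σi² − 3Σi) / 2 over i = 1..20.
Σi = 210 and Σi² = 2870.
(5·2870 − 3·210) / 2 = 13720/2 = 6860.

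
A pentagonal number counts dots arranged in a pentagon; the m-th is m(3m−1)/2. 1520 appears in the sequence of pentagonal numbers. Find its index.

32

Set n(3n−1)/2 = 1520, giving 3n² − n − 3040 = 0.
The discriminant is 1 + 24·1520 = 36481, and √36481 = 191.
So n = (1 + 191) / 6 = 192/6 = 32.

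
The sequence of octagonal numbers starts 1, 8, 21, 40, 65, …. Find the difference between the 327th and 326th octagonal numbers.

Consecutive octagonal numbers differ by 6n − 5: here 6·327 − 5 = 1957.

1957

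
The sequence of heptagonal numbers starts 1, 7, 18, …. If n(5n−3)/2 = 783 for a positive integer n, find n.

Set n(5n−3)/2 = 783, giving 5n² − 3n − 1566 = 0.
The discriminant is 9 + 40·783 = 31329, and √31329 = 177.
So n = (3 + 177) / 10 = 180/10 = 18.

18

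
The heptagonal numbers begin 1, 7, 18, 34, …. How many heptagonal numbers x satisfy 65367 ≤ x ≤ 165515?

96

The n-th heptagonal number is n(5n−3)/2.
Smallest index with value ≥ 65367: n = 162 (giving 65367).
Largest index with value ≤ 165515: n = 257 (giving 164737).
Indices 162 through 257: 96 terms.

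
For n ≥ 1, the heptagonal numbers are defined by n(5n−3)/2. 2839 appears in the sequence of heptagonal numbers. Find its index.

Set n(5n−3)/2 = 2839, giving 5n² − 3n − 5678 = 0.
The discriminant is 9 + 40·2839 = 113569, and √113569 = 337.
So n = (3 + 337) / 10 = 340/10 = 34.
Check: 34·(5·34 − 3)/2 = 2839. ✓

34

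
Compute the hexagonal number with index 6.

66

The 6th hexagonal number is n(2n−1) with n = 6.
6·(2·6 − 1) = 6·11 = 66.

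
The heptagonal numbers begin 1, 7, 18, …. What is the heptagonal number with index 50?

The 50th heptagonal number is n(5n−3)/2 with n = 50.
50·(5·50 − 3)/2 = 50·247/2 = 6175.

6175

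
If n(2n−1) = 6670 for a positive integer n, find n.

58

Set n(2n−1) = 6670, giving 2n² − n − 6670 = 0.
The discriminant is 1 + 8·6670 = 53361, and √53361 = 231.
So n = (1 + 231) / 4 = 232/4 = 58.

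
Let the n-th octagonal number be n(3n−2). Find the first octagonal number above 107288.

107920

Solve n(3n−2) > 107288 for integer n.
The largest n with value ≤ 107288 is 189 (since 106785 ≤ 107288 < 107920), so the first above is n = 190, value 107920.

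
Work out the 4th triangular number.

10

The 4th triangular number is n(n+1)/2 with n = 4.
4·5/2 = 20/2 = 10.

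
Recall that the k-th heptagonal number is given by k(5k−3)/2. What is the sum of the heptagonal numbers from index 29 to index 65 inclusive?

212269

Σ i(5i−3)/2 = (5Σi² − 3Σi) / 2 over i = 29..65.
Σi = 2145 − 406 = 1739 and Σi² = 93665 − 7714 = 85951.
(5·85951 − 3·1739) / 2 = 424538/2 = 212269.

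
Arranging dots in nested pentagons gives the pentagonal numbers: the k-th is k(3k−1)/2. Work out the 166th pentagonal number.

The 166th pentagonal number is n(3n−1)/2 with n = 166.
166·(3·166 − 1)/2 = 166·497/2 = 41251.

41251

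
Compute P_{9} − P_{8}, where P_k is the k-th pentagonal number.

Consecutive pentagonal numbers differ by 3n − 2: here 3·9 − 2 = 25.

25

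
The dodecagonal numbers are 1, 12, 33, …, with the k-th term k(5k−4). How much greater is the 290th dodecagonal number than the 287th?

290·(5·290 − 4) = 419340 and 287·(5·287 − 4) = 410697.
Difference: 419340 − 410697 = 8643.

8643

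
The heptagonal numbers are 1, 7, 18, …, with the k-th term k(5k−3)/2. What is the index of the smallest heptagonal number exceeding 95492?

196

Solve n(5n−3)/2 > 95492 for integer n.
The largest n with value ≤ 95492 is 195 (since 94770 ≤ 95492 < 95746), so the first above is n = 196, value 95746.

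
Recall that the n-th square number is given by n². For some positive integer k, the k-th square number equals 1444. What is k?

38

We need n² = 1444, so n = √1444 = 38.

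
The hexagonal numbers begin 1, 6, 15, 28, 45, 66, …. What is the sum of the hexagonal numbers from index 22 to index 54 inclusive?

Σ i(2i−1) = 2Σi² − Σi over i = 22..54.
Σi = 1485 − 231 = 1254 and Σi² = 53955 − 3311 = 50644.
2·50644 − 1·1254 = 100034.

100034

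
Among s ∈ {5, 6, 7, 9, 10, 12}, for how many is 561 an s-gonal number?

s = 5: P(5, 19) = 532 and P(5, 20) = 590; 561 is not s-gonal.
s = 6: P(6, 17) = 561. ✓
s = 7: P(7, 15) = 540 and P(7, 16) = 616; 561 is not s-gonal.
s = 9: P(9, 13) = 559 and P(9, 14) = 651; 561 is not s-gonal.
s = 10: P(10, 12) = 540 and P(10, 13) = 637; 561 is not s-gonal.
s = 12: P(12, 11) = 561. ✓
Hits: s ∈ {6, 12} → 2.

2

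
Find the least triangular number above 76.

Solve n(n+1)/2 > 76 for integer n.
The largest n with value ≤ 76 is 11 (since 66 ≤ 76 < 78), so the first above is n = 12, value 78.

78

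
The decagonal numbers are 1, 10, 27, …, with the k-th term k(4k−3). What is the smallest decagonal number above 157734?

157807

Solve n(4n−3) > 157734 for integer n.
The largest n with value ≤ 157734 is 198 (since 156222 ≤ 157734 < 157807), so the first above is n = 199, value 157807.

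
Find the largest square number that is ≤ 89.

81

Solve n² ≤ 89 for integer n.
n = 9 gives 81 ≤ 89, while n = 10 gives 100 > 89; so the answer is 81.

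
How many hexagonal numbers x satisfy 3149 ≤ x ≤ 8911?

28

The n-th hexagonal number is n(2n−1).
Smallest index with value ≥ 3149: n = 40 (giving 3160).
Largest index with value ≤ 8911: n = 67 (giving 8911).
Indices 40 through 67: 28 terms.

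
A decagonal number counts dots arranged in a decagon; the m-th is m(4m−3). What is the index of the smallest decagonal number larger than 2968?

Solve n(4n−3) > 2968 for integer n.
The largest n with value ≤ 2968 is 27 (since 2835 ≤ 2968 < 3052), so the first above is n = 28, value 3052.

28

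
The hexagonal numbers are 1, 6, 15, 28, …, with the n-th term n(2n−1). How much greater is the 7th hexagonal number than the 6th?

Consecutive hexagonal numbers differ by 4n − 3: here 4·7 − 3 = 25.

25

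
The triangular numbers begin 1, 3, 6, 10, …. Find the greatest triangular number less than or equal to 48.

45

Solve n(n+1)/2 ≤ 48 for integer n.
n = 9 gives 45 ≤ 48, while n = 10 gives 55 > 48; so the answer is 45.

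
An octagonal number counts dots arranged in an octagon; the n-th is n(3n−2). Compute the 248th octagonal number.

184016

The 248th octagonal number is n(3n−2) with n = 248.
248·(3·248 − 2) = 248·742 = 184016.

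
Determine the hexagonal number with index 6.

66

6·(2·6 − 1) = 6·11 = 66.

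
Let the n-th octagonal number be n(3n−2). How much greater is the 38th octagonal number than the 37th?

223

Consecutive octagonal numbers differ by 6n − 5: here 6·38 − 5 = 223.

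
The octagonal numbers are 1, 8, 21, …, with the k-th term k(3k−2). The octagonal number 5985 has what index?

Set n(3n−2) = 5985, giving 3n² − 2n − 5985 = 0.
The discriminant is 4 + 12·5985 = 71824, and √71824 = 268.
So n = (2 + 268) / 6 = 270/6 = 45.
Check: 45·(3·45 − 2) = 5985. ✓

45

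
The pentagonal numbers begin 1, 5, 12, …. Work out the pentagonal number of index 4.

22

The 4th pentagonal number is n(3n−1)/2 with n = 4.
4·(3·4 − 1)/2 = 4·11/2 = 22.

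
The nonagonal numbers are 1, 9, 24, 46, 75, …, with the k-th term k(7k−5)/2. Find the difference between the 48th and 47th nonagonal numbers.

330

Consecutive nonagonal numbers differ by 7n − 6: here 7·48 − 6 = 330.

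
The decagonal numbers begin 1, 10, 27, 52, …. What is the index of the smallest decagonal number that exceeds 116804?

Solve n(4n−3) > 116804 for integer n.
The largest n with value ≤ 116804 is 171 (since 116451 ≤ 116804 < 117820), so the first above is n = 172, value 117820.

172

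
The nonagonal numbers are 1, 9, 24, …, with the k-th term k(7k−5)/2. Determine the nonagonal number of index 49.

49·(7·49 − 5)/2 = 49·338/2 = 49·169 = 8281.

8281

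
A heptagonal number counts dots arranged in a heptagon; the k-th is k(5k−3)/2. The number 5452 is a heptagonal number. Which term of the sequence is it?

47

Set n(5n−3)/2 = 5452, giving 5n² − 3n − 10904 = 0.
The discriminant is 9 + 40·5452 = 218089, and √218089 = 467.
So n = (3 + 467) / 10 = 470/10 = 47.
Check: 47·(5·47 − 3)/2 = 5452. ✓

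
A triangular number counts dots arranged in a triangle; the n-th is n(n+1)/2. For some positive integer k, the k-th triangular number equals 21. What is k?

Set n(n+1)/2 = 21, giving n² + n − 42 = 0.
The discriminant is 1 + 8·21 = 169, and √169 = 13.
So n = (-1 + 13) / 2 = 12/2 = 6.
Check: 6·7/2 = 21. ✓

6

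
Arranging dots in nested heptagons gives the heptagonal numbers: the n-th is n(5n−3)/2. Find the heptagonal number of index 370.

341695

The 370th heptagonal number is n(5n−3)/2 with n = 370.
370·(5·370 − 3)/2 = 370·1847/2 = 341695.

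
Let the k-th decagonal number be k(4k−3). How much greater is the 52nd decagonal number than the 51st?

409

Consecutive decagonal numbers differ by 8n − 7: here 8·52 − 7 = 409.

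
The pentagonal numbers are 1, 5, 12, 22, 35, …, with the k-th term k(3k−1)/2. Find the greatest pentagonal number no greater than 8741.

8626

Solve n(3n−1)/2 ≤ 8741 for integer n.
n = 76 gives 8626 ≤ 8741, while n = 77 gives 8855 > 8741; so the answer is 8626.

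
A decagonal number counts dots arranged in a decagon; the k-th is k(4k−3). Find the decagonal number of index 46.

The 46th decagonal number is n(4n−3) with n = 46.
46·(4·46 − 3) = 46·181 = 8326.

8326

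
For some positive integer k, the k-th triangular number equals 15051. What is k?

173

Set n(n+1)/2 = 15051, giving n² + n − 30102 = 0.
So n = (-1 + 347) / 2 = 346/2 = 173.
Check: 173·174/2 = 15051. ✓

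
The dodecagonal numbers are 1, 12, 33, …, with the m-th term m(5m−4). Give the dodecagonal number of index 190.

The 190th dodecagonal number is n(5n−4) with n = 190.
190·(5·190 − 4) = 190·946 = 179740.

179740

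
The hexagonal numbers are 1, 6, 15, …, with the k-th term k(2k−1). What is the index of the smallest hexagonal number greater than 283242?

Solve n(2n−1) > 283242 for integer n.
The largest n with value ≤ 283242 is 376 (since 282376 ≤ 283242 < 283881), so the first above is n = 377, value 283881.

377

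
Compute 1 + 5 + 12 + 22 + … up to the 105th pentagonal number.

584325

Σ i(3i−1)/2 = (3Σi² − Σi) / 2 over i = 1..105.
Σi = 5565 and Σi² = 391405.
(3·391405 − 1·5565) / 2 = 1168650/2 = 584325.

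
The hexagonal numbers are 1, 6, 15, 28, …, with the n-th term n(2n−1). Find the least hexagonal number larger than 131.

Solve n(2n−1) > 131 for integer n.
The largest n with value ≤ 131 is 8 (since 120 ≤ 131 < 153), so the first above is n = 9, value 153.

153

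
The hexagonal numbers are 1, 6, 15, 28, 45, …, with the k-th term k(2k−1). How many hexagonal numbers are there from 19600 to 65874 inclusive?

82

The n-th hexagonal number is n(2n−1).
Smallest index with value ≥ 19600: n = 100 (giving 19900).
Largest index with value ≤ 65874: n = 181 (giving 65341).
Indices 100 through 181: 82 terms.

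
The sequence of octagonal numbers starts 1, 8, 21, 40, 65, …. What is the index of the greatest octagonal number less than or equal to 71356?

Solve n(3n−2) ≤ 71356 for integer n.
n = 154 gives 70840 ≤ 71356, while n = 155 gives 71765 > 71356; so the answer is index 154.

154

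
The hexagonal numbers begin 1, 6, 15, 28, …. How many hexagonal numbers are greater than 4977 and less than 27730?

The n-th hexagonal number is n(2n−1).
Smallest index with value > 4977: n = 51 (giving 5151).
Largest index with value < 27730: n = 117 (giving 27261).
Indices 51 through 117: 67 terms.

67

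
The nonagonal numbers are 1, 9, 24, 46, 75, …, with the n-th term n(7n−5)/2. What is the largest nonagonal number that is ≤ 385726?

Solve n(7n−5)/2 ≤ 385726 for integer n.
n = 332 gives 384954 ≤ 385726, while n = 333 gives 387279 > 385726; so the answer is 384954.

384954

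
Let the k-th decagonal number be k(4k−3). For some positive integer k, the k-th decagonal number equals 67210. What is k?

Set n(4n−3) = 67210, giving 4n² − 3n − 67210 = 0.
So n = (3 + 1037) / 8 = 1040/8 = 130.

130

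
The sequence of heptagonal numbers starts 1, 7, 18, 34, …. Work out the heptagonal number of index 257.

164737

The 257th heptagonal number is n(5n−3)/2 with n = 257.
257·(5·257 − 3)/2 = 257·1282/2 = 257·641 = 164737.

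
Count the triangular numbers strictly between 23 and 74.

5

The n-th triangular number is n(n+1)/2.
Smallest index with value > 23: n = 7 (giving 28).
Largest index with value < 74: n = 11 (giving 66).
Indices 7 through 11: 5 terms.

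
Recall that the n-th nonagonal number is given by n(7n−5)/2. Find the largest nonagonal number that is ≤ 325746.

Solve n(7n−5)/2 ≤ 325746 for integer n.
n = 305 gives 324825 ≤ 325746, while n = 306 gives 326961 > 325746; so the answer is 324825.

324825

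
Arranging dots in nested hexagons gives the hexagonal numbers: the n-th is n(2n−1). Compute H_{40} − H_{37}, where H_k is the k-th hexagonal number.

40·(2·40 − 1) = 3160 and 37·(2·37 − 1) = 2701.
Difference: 3160 − 2701 = 459.

459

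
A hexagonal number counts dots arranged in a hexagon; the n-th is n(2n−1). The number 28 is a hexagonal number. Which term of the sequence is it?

Set n(2n−1) = 28, giving 2n² − n − 28 = 0.
The discriminant is 1 + 8·28 = 225, and √225 = 15.
So n = (1 + 15) / 4 = 16/4 = 4.

4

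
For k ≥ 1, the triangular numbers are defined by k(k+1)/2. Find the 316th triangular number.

The 316th triangular number is n(n+1)/2 with n = 316.
316·317/2 = 100172/2 = 50086.

50086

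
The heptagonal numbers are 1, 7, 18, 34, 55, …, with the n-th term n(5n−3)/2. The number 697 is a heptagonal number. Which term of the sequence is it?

17

Set n(5n−3)/2 = 697, giving 5n² − 3n − 1394 = 0.
The discriminant is 9 + 40·697 = 27889, and √27889 = 167.
So n = (3 + 167) / 10 = 170/10 = 17.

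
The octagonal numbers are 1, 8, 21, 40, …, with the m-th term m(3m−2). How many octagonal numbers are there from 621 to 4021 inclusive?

The n-th octagonal number is n(3n−2).
Smallest index with value ≥ 621: n = 15 (giving 645).
Largest index with value ≤ 4021: n = 36 (giving 3816).
Indices 15 through 36: 22 terms.

22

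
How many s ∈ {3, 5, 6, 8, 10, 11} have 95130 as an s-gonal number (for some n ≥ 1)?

s = 3: P(3, 435) = 94830 and P(3, 436) = 95266; 95130 is not s-gonal.
s = 5: P(5, 252) = 95130. ✓
s = 6: P(6, 218) = 94830 and P(6, 219) = 95703; 95130 is not s-gonal.
s = 8: P(8, 178) = 94696 and P(8, 179) = 95765; 95130 is not s-gonal.
s = 10: P(10, 154) = 94402 and P(10, 155) = 95635; 95130 is not s-gonal.
s = 11: P(11, 145) = 94105 and P(11, 146) = 95411; 95130 is not s-gonal.
Hits: s ∈ {5} → 1.

1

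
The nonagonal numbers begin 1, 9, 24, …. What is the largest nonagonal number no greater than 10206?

Solve n(7n−5)/2 ≤ 10206 for integer n.
n = 54 gives 10071 ≤ 10206, while n = 55 gives 10450 > 10206; so the answer is 10071.

10071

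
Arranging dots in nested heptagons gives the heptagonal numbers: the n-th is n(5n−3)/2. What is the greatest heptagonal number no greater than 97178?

96727

Solve n(5n−3)/2 ≤ 97178 for integer n.
n = 197 gives 96727 ≤ 97178, while n = 198 gives 97713 > 97178; so the answer is 96727.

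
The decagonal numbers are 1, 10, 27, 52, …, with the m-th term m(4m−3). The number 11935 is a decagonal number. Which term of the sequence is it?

55

Set n(4n−3) = 11935, giving 4n² − 3n − 11935 = 0.
The discriminant is 9 + 16·11935 = 190969, and √190969 = 437.
So n = (3 + 437) / 8 = 440/8 = 55.
Check: 55·(4·55 − 3) = 11935. ✓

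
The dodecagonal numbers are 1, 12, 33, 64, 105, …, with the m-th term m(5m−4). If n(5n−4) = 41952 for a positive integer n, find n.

Set n(5n−4) = 41952, giving 5n² − 4n − 41952 = 0.
The discriminant is 16 + 20·41952 = 839056, and √839056 = 916.
So n = (4 + 916) / 10 = 920/10 = 92.
Check: 92·(5·92 − 4) = 41952. ✓

92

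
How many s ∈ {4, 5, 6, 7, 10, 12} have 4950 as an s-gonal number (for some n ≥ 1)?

1

s = 4: P(4, 70) = 4900 and P(4, 71) = 5041; 4950 is not s-gonal.
s = 5: P(5, 57) = 4845 and P(5, 58) = 5017; 4950 is not s-gonal.
s = 6: P(6, 50) = 4950. ✓
s = 7: P(7, 44) = 4774 and P(7, 45) = 4995; 4950 is not s-gonal.
s = 10: P(10, 35) = 4795 and P(10, 36) = 5076; 4950 is not s-gonal.
s = 12: P(12, 31) = 4681 and P(12, 32) = 4992; 4950 is not s-gonal.
Hits: s ∈ {6} → 1.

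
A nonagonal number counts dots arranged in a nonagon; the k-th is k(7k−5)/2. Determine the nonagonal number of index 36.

The 36th nonagonal number is n(7n−5)/2 with n = 36.
36·(7·36 − 5)/2 = 36·247/2 = 4446.

4446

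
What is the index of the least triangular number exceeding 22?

7

Solve n(n+1)/2 > 22 for integer n.
The largest n with value ≤ 22 is 6 (since 21 ≤ 22 < 28), so the first above is n = 7, value 28.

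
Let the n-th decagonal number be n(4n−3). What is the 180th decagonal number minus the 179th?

Consecutive decagonal numbers differ by 8n − 7: here 8·180 − 7 = 1433.

1433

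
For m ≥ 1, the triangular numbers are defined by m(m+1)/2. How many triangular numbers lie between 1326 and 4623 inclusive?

The n-th triangular number is n(n+1)/2.
Smallest index with value ≥ 1326: n = 51 (giving 1326).
Largest index with value ≤ 4623: n = 95 (giving 4560).
Indices 51 through 95: 45 terms.

45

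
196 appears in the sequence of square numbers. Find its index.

14

We need n² = 196, so n = √196 = 14.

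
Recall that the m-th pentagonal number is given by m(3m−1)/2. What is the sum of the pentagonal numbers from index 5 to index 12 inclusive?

896

Σ i(3i−1)/2 = (3Σi² − Σi) / 2 over i = 5..12.
Σi = 78 − 10 = 68 and Σi² = 650 − 30 = 620.
(3·620 − 1·68) / 2 = 1792/2 = 896.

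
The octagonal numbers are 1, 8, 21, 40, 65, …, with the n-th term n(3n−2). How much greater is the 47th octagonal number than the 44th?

47·(3·47 − 2) = 6533 and 44·(3·44 − 2) = 5720.
Difference: 6533 − 5720 = 813.

813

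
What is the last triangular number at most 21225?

Solve n(n+1)/2 ≤ 21225 for integer n.
n = 205 gives 21115 ≤ 21225, while n = 206 gives 21321 > 21225; so the answer is 21115.

21115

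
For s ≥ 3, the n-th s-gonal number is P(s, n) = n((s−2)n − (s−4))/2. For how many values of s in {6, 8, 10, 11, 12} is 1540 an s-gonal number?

2

s = 6: P(6, 28) = 1540. ✓
s = 8: P(8, 22) = 1408 and P(8, 23) = 1541; 1540 is not s-gonal.
s = 10: P(10, 20) = 1540. ✓
s = 11: P(11, 18) = 1395 and P(11, 19) = 1558; 1540 is not s-gonal.
s = 12: P(12, 17) = 1377 and P(12, 18) = 1548; 1540 is not s-gonal.
Hits: s ∈ {6, 10} → 2.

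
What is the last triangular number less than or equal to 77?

Solve n(n+1)/2 ≤ 77 for integer n.
n = 11 gives 66 ≤ 77, while n = 12 gives 78 > 77; so the answer is 66.

66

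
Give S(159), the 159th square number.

25281

The 159th square number is n² with n = 159.
159² = 25281.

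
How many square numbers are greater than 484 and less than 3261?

35

The n-th square number is n².
Smallest index with value > 484: n = 23 (giving 529).
Largest index with value < 3261: n = 57 (giving 3249).
Indices 23 through 57: 35 terms.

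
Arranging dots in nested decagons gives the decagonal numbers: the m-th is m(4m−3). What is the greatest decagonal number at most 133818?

133407

Solve n(4n−3) ≤ 133818 for integer n.
n = 183 gives 133407 ≤ 133818, while n = 184 gives 134872 > 133818; so the answer is 133407.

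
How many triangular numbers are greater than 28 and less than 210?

12

The n-th triangular number is n(n+1)/2.
Smallest index with value > 28: n = 8 (giving 36).
Largest index with value < 210: n = 19 (giving 190).
Indices 8 through 19: 12 terms.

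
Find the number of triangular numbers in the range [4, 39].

The n-th triangular number is n(n+1)/2.
Smallest index with value ≥ 4: n = 3 (giving 6).
Largest index with value ≤ 39: n = 8 (giving 36).
Indices 3 through 8: 6 terms.

6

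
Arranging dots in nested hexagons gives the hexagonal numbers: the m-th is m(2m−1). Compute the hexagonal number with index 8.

120

8·(2·8 − 1) = 8·15 = 120.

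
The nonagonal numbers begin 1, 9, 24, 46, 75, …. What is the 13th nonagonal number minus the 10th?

234

13·(7·13 − 5)/2 = 559 and 10·(7·10 − 5)/2 = 325.
Difference: 559 − 325 = 234.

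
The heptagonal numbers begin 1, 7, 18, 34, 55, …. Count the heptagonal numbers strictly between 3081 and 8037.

21

The n-th heptagonal number is n(5n−3)/2.
Smallest index with value > 3081: n = 36 (giving 3186).
Largest index with value < 8037: n = 56 (giving 7756).
Indices 36 through 56: 21 terms.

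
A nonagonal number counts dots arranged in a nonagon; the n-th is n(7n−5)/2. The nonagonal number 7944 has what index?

Set n(7n−5)/2 = 7944, giving 7n² − 5n − 15888 = 0.
The discriminant is 25 + 56·7944 = 444889, and √444889 = 667.
So n = (5 + 667) / 14 = 672/14 = 48.
Check: 48·(7·48 − 5)/2 = 7944. ✓

48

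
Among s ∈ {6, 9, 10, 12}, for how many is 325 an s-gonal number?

s = 6: P(6, 13) = 325. ✓
s = 9: P(9, 10) = 325. ✓
s = 10: P(10, 9) = 297 and P(10, 10) = 370; 325 is not s-gonal.
s = 12: P(12, 8) = 288 and P(12, 9) = 369; 325 is not s-gonal.
Hits: s ∈ {6, 9} → 2.

2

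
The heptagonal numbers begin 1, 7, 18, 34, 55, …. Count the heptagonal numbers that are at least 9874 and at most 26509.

The n-th heptagonal number is n(5n−3)/2.
Smallest index with value ≥ 9874: n = 64 (giving 10144).
Largest index with value ≤ 26509: n = 103 (giving 26368).
Indices 64 through 103: 40 terms.

40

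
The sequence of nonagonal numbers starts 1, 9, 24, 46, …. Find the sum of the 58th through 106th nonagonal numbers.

Σ i(7i−5)/2 = (7Σi² − 5Σi) / 2 over i = 58..106.
Σi = 5671 − 1653 = 4018 and Σi² = 402641 − 63365 = 339276.
(7·339276 − 5·4018) / 2 = 2354842/2 = 1177421.

1177421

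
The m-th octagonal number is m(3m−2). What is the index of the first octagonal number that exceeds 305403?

320

Solve n(3n−2) > 305403 for integer n.
The largest n with value ≤ 305403 is 319 (since 304645 ≤ 305403 < 306560), so the first above is n = 320, value 306560.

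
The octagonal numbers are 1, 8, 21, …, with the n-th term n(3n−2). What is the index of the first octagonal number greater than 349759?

342

Solve n(3n−2) > 349759 for integer n.
The largest n with value ≤ 349759 is 341 (since 348161 ≤ 349759 < 350208), so the first above is n = 342, value 350208.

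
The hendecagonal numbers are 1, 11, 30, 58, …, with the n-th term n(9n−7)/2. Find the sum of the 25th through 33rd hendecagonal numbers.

33417

Σ i(9i−7)/2 = (9Σi² − 7Σi) / 2 over i = 25..33.
Σi = 561 − 300 = 261 and Σi² = 12529 − 4900 = 7629.
(9·7629 − 7·261) / 2 = 66834/2 = 33417.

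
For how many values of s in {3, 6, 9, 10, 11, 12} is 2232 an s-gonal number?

s = 3: P(3, 66) = 2211 and P(3, 67) = 2278; 2232 is not s-gonal.
s = 6: P(6, 33) = 2145 and P(6, 34) = 2278; 2232 is not s-gonal.
s = 9: P(9, 25) = 2125 and P(9, 26) = 2301; 2232 is not s-gonal.
s = 10: P(10, 24) = 2232. ✓
s = 11: P(11, 22) = 2101 and P(11, 23) = 2300; 2232 is not s-gonal.
s = 12: P(12, 21) = 2121 and P(12, 22) = 2332; 2232 is not s-gonal.
Hits: s ∈ {10} → 1.

1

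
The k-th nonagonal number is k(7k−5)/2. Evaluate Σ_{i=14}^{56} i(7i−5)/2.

Σ i(7i−5)/2 = (7Σi² − 5Σi) / 2 over i = 14..56.
Σi = 1596 − 91 = 1505 and Σi² = 60116 − 819 = 59297.
(7·59297 − 5·1505) / 2 = 407554/2 = 203777.

203777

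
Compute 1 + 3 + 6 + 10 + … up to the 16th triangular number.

816

Σ i(i+1)/2 = (Σi² + Σi) / 2 over i = 1..16.
Σi = 136 and Σi² = 1496.
(1·1496 + 1·136) / 2 = 1632/2 = 816.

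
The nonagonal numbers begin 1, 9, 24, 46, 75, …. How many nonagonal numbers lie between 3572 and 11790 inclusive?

The n-th nonagonal number is n(7n−5)/2.
Smallest index with value ≥ 3572: n = 33 (giving 3729).
Largest index with value ≤ 11790: n = 58 (giving 11629).
Indices 33 through 58: 26 terms.

26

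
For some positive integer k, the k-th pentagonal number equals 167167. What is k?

Set n(3n−1)/2 = 167167, giving 3n² − n − 334334 = 0.
The discriminant is 1 + 24·167167 = 4012009, and √4012009 = 2003.
So n = (1 + 2003) / 6 = 2004/6 = 334.
Check: 334·(3·334 − 1)/2 = 167167. ✓

334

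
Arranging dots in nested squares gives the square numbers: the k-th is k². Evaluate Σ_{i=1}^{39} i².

20540

Σ_{i=1}^{39} i² = 39·40·79/6 = 20540.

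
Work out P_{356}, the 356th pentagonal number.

189926

The 356th pentagonal number is n(3n−1)/2 with n = 356.
356·(3·356 − 1)/2 = 356·1067/2 = 189926.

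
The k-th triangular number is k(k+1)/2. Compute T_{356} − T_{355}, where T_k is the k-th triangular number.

356

Consecutive triangular numbers differ by n: T_{356} − T_{355} = 356.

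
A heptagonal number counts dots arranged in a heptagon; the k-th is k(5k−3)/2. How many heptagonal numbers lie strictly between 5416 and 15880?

33

The n-th heptagonal number is n(5n−3)/2.
Smallest index with value > 5416: n = 47 (giving 5452).
Largest index with value < 15880: n = 79 (giving 15484).
Indices 47 through 79: 33 terms.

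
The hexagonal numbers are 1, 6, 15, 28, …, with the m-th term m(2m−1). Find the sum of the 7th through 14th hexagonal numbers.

1764

Σ i(2i−1) = 2Σi² − Σi over i = 7..14.
Σi = 105 − 21 = 84 and Σi² = 1015 − 91 = 924.
2·924 − 1·84 = 1764.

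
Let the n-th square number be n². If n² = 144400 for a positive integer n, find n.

380

We need n² = 144400, so n = √144400 = 380.
Check: 380² = 144400. ✓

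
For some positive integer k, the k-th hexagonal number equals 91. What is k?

7

Set n(2n−1) = 91, giving 2n² − n − 91 = 0.
So n = (1 + 27) / 4 = 28/4 = 7.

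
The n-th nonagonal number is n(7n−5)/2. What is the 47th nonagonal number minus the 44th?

948

47·(7·47 − 5)/2 = 7614 and 44·(7·44 − 5)/2 = 6666.
Difference: 7614 − 6666 = 948.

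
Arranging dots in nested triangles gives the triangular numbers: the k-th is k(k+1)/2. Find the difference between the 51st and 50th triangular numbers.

Consecutive triangular numbers differ by n: T_{51} − T_{50} = 51.

51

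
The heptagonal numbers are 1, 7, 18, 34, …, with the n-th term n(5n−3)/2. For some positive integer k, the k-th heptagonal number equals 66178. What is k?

163

Set n(5n−3)/2 = 66178, giving 5n² − 3n − 132356 = 0.
So n = (3 + 1627) / 10 = 1630/10 = 163.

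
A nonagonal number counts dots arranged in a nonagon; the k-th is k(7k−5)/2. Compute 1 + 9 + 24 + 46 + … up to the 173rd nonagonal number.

Σ i(7i−5)/2 = (7Σi² − 5Σi) / 2 over i = 1..173.
Σi = 15051 and Σi² = 1740899.
(7·1740899 − 5·15051) / 2 = 12111038/2 = 6055519.

6055519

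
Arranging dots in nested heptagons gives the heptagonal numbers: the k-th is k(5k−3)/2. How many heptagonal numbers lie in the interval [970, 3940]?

The n-th heptagonal number is n(5n−3)/2.
Smallest index with value ≥ 970: n = 20 (giving 970).
Largest index with value ≤ 3940: n = 40 (giving 3940).
Indices 20 through 40: 21 terms.

21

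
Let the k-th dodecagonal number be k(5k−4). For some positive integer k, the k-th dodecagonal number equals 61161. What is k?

Set n(5n−4) = 61161, giving 5n² − 4n − 61161 = 0.
The discriminant is 16 + 20·61161 = 1223236, and √1223236 = 1106.
So n = (4 + 1106) / 10 = 1110/10 = 111.

111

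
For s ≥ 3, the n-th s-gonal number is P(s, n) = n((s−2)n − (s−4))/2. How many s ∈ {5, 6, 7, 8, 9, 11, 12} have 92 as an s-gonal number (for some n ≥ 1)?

1

s = 5: P(5, 8) = 92. ✓
s = 6: P(6, 7) = 91 and P(6, 8) = 120; 92 is not s-gonal.
s = 7: P(7, 6) = 81 and P(7, 7) = 112; 92 is not s-gonal.
s = 8: P(8, 5) = 65 and P(8, 6) = 96; 92 is not s-gonal.
s = 9: P(9, 5) = 75 and P(9, 6) = 111; 92 is not s-gonal.
s = 11: P(11, 4) = 58 and P(11, 5) = 95; 92 is not s-gonal.
s = 12: P(12, 4) = 64 and P(12, 5) = 105; 92 is not s-gonal.
Hits: s ∈ {5} → 1.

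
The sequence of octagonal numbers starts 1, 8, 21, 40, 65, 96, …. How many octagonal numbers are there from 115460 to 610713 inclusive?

The n-th octagonal number is n(3n−2).
Smallest index with value ≥ 115460: n = 197 (giving 116033).
Largest index with value ≤ 610713: n = 451 (giving 609301).
Indices 197 through 451: 255 terms.

255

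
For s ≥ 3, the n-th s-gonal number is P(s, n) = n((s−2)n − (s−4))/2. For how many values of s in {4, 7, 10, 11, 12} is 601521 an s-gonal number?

s = 4: P(4, 775) = 600625 and P(4, 776) = 602176; 601521 is not s-gonal.
s = 7: P(7, 490) = 599515 and P(7, 491) = 601966; 601521 is not s-gonal.
s = 10: P(10, 388) = 601012 and P(10, 389) = 604117; 601521 is not s-gonal.
s = 11: P(11, 366) = 601521. ✓
s = 12: P(12, 347) = 600657 and P(12, 348) = 604128; 601521 is not s-gonal.
Hits: s ∈ {11} → 1.

1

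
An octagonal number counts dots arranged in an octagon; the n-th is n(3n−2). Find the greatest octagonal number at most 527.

Solve n(3n−2) ≤ 527 for integer n.
n = 13 gives 481 ≤ 527, while n = 14 gives 560 > 527; so the answer is 481.

481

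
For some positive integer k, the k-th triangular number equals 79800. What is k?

Set n(n+1)/2 = 79800, giving n² + n − 159600 = 0.
So n = (-1 + 799) / 2 = 798/2 = 399.
Check: 399·400/2 = 79800. ✓

399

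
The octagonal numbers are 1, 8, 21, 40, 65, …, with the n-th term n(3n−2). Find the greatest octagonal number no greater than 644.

Solve n(3n−2) ≤ 644 for integer n.
n = 14 gives 560 ≤ 644, while n = 15 gives 645 > 644; so the answer is 560.

560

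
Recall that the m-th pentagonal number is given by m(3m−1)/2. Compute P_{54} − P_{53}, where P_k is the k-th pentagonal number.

Consecutive pentagonal numbers differ by 3n − 2: here 3·54 − 2 = 160.

160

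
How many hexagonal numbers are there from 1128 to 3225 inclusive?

The n-th hexagonal number is n(2n−1).
Smallest index with value ≥ 1128: n = 24 (giving 1128).
Largest index with value ≤ 3225: n = 40 (giving 3160).
Indices 24 through 40: 17 terms.

17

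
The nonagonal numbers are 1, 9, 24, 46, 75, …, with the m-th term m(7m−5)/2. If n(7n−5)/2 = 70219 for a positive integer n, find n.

142

Set n(7n−5)/2 = 70219, giving 7n² − 5n − 140438 = 0.
The discriminant is 25 + 56·70219 = 3932289, and √3932289 = 1983.
So n = (5 + 1983) / 14 = 1988/14 = 142.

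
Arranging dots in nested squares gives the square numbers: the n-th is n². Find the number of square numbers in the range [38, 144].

The n-th square number is n².
Smallest index with value ≥ 38: n = 7 (giving 49).
Largest index with value ≤ 144: n = 12 (giving 144).
Indices 7 through 12: 6 terms.

6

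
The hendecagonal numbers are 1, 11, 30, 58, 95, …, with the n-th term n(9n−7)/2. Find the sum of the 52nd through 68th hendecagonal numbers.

Σ i(9i−7)/2 = (9Σi² − 7Σi) / 2 over i = 52..68.
Σi = 2346 − 1326 = 1020 and Σi² = 107134 − 45526 = 61608.
(9·61608 − 7·1020) / 2 = 547332/2 = 273666.

273666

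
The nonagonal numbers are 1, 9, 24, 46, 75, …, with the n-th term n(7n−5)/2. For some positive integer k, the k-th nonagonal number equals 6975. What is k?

45

Set n(7n−5)/2 = 6975, giving 7n² − 5n − 13950 = 0.
The discriminant is 25 + 56·6975 = 390625, and √390625 = 625.
So n = (5 + 625) / 14 = 630/14 = 45.
Check: 45·(7·45 − 5)/2 = 6975. ✓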